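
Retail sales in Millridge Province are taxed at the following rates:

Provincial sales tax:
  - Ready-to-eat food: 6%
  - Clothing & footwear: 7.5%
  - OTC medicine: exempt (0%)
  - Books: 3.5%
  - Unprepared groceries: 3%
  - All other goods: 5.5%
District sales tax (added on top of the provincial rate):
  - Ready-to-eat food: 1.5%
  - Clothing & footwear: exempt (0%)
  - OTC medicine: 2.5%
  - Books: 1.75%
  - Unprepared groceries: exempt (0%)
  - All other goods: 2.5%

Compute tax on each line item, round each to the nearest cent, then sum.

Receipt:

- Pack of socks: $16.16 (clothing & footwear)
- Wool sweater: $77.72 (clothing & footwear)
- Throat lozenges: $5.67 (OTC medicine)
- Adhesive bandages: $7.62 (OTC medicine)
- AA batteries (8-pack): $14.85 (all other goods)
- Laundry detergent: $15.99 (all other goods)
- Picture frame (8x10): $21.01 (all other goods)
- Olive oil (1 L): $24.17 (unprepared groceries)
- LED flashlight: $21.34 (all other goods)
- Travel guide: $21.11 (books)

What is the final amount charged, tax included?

$240.71

Pack of socks $16.16: clothing & footwear → 7.5% + 0% district = 7.5% → $1.21
Wool sweater $77.72: clothing & footwear → 7.5% + 0% district = 7.5% → $5.83
Throat lozenges $5.67: OTC medicine → 0% + 2.5% district = 2.5% → $0.14
Adhesive bandages $7.62: OTC medicine → 0% + 2.5% district = 2.5% → $0.19
AA batteries (8-pack) $14.85: all other goods → 5.5% + 2.5% district = 8% → $1.19
Laundry detergent $15.99: all other goods → 5.5% + 2.5% district = 8% → $1.28
Picture frame (8x10) $21.01: all other goods → 5.5% + 2.5% district = 8% → $1.68
Olive oil (1 L) $24.17: unprepared groceries → 3% + 0% district = 3% → $0.73
LED flashlight $21.34: all other goods → 5.5% + 2.5% district = 8% → $1.71
Travel guide $21.11: books → 3.5% + 1.75% district = 5.25% → $1.11
Subtotal = $225.64; tax = $15.07; total due = $240.71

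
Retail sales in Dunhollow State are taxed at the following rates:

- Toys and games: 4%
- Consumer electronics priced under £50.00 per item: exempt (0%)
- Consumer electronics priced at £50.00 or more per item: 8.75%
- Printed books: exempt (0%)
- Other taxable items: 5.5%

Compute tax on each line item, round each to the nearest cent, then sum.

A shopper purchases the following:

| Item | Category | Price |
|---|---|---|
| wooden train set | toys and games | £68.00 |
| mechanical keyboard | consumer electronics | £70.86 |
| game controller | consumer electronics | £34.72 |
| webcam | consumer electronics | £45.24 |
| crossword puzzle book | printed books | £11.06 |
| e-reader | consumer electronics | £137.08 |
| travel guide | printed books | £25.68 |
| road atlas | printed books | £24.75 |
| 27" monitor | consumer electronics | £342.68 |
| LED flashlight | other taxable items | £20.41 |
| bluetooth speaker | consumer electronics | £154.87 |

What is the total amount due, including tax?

Wooden train set £68.00: toys and games → 4% → £2.72
Mechanical keyboard £70.86: consumer electronics, £50.00 or more → 8.75% → £6.20
Game controller £34.72: consumer electronics, under £50.00 → 0% → £0.00
Webcam £45.24: consumer electronics, under £50.00 → 0% → £0.00
Crossword puzzle book £11.06: printed books → 0% → £0.00
E-reader £137.08: consumer electronics, £50.00 or more → 8.75% → £11.99
Travel guide £25.68: printed books → 0% → £0.00
Road atlas £24.75: printed books → 0% → £0.00
27" monitor £342.68: consumer electronics, £50.00 or more → 8.75% → £29.98
LED flashlight £20.41: other taxable items → 5.5% → £1.12
Bluetooth speaker £154.87: consumer electronics, £50.00 or more → 8.75% → £13.55
Subtotal = £935.35; tax = £65.56; total due = £1000.91

£1000.91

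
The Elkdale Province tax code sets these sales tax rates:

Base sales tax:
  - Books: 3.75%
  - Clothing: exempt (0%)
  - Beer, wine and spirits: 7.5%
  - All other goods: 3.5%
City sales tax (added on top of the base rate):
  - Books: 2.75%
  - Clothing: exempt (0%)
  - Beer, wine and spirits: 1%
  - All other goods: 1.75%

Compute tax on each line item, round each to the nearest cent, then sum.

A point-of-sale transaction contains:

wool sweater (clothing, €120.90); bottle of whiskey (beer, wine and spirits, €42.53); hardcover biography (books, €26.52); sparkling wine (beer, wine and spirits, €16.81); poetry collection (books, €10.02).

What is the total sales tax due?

€7.42

Wool sweater €120.90: clothing → 0% + 0% city = 0% → €0.00
Bottle of whiskey €42.53: beer, wine and spirits → 7.5% + 1% city = 8.5% → €3.62
Hardcover biography €26.52: books → 3.75% + 2.75% city = 6.5% → €1.72
Sparkling wine €16.81: beer, wine and spirits → 7.5% + 1% city = 8.5% → €1.43
Poetry collection €10.02: books → 3.75% + 2.75% city = 6.5% → €0.65
Total tax = €3.62 + €1.72 + €1.43 + €0.65 = €7.42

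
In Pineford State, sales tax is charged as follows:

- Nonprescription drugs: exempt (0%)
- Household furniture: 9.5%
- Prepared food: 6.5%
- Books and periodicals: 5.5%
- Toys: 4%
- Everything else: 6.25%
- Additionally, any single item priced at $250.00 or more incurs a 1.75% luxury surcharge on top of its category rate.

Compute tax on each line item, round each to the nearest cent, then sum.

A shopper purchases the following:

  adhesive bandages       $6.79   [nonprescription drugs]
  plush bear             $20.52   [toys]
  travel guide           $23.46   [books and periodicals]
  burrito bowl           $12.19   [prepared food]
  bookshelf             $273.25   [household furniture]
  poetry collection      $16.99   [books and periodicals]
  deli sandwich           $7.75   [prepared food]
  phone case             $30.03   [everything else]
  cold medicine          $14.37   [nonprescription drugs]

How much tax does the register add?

Adhesive bandages $6.79: nonprescription drugs → 0% → $0.00
Plush bear $20.52: toys → 4% → $0.82
Travel guide $23.46: books and periodicals → 5.5% → $1.29
Burrito bowl $12.19: prepared food → 6.5% → $0.79
Bookshelf $273.25: household furniture → 9.5% + 1.75% surcharge = 11.25% → $30.74
Poetry collection $16.99: books and periodicals → 5.5% → $0.93
Deli sandwich $7.75: prepared food → 6.5% → $0.50
Phone case $30.03: everything else → 6.25% → $1.88
Cold medicine $14.37: nonprescription drugs → 0% → $0.00
Total tax = $0.82 + $1.29 + $0.79 + $30.74 + $0.93 + $0.50 + $1.88 = $36.95

$36.95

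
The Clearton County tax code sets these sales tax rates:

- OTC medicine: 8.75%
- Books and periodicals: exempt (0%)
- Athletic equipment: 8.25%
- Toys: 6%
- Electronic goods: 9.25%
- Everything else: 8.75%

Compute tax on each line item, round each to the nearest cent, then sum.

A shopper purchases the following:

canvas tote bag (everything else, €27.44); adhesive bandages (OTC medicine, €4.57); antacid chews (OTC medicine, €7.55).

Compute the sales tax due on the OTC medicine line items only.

Adhesive bandages €4.57: OTC medicine → 8.75% → €0.40
Antacid chews €7.55: OTC medicine → 8.75% → €0.66
Tax on OTC medicine = €0.40 + €0.66 = €1.06

€1.06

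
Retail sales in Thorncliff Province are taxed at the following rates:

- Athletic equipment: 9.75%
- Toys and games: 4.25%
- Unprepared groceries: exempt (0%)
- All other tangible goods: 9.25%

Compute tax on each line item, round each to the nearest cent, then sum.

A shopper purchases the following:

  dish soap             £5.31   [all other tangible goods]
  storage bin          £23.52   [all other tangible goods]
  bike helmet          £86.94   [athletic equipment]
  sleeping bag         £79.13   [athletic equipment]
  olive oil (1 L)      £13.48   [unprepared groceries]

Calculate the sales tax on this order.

£18.87

Dish soap £5.31: all other tangible goods → 9.25% → £0.49
Storage bin £23.52: all other tangible goods → 9.25% → £2.18
Bike helmet £86.94: athletic equipment → 9.75% → £8.48
Sleeping bag £79.13: athletic equipment → 9.75% → £7.72
Olive oil (1 L) £13.48: unprepared groceries → 0% → £0.00
Total tax = £0.49 + £2.18 + £8.48 + £7.72 = £18.87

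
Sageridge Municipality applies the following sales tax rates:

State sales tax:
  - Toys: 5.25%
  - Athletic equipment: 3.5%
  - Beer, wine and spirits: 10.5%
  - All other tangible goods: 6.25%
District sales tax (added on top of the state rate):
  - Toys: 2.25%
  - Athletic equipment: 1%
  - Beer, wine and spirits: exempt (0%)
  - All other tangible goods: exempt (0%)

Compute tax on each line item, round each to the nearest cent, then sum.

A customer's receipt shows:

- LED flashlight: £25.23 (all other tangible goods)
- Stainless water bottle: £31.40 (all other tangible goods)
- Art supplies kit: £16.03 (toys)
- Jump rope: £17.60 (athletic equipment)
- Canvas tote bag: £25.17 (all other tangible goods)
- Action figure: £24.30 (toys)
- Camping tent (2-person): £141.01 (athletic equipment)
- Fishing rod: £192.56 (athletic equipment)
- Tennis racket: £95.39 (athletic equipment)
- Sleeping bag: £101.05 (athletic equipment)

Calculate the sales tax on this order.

LED flashlight £25.23: all other tangible goods → 6.25% + 0% district = 6.25% → £1.58
Stainless water bottle £31.40: all other tangible goods → 6.25% + 0% district = 6.25% → £1.96
Art supplies kit £16.03: toys → 5.25% + 2.25% district = 7.5% → £1.20
Jump rope £17.60: athletic equipment → 3.5% + 1% district = 4.5% → £0.79
Canvas tote bag £25.17: all other tangible goods → 6.25% + 0% district = 6.25% → £1.57
Action figure £24.30: toys → 5.25% + 2.25% district = 7.5% → £1.82
Camping tent (2-person) £141.01: athletic equipment → 3.5% + 1% district = 4.5% → £6.35
Fishing rod £192.56: athletic equipment → 3.5% + 1% district = 4.5% → £8.67
Tennis racket £95.39: athletic equipment → 3.5% + 1% district = 4.5% → £4.29
Sleeping bag £101.05: athletic equipment → 3.5% + 1% district = 4.5% → £4.55
Total tax = £1.58 + £1.96 + £1.20 + £0.79 + £1.57 + £1.82 + £6.35 + £8.67 + £4.29 + £4.55 = £32.78

£32.78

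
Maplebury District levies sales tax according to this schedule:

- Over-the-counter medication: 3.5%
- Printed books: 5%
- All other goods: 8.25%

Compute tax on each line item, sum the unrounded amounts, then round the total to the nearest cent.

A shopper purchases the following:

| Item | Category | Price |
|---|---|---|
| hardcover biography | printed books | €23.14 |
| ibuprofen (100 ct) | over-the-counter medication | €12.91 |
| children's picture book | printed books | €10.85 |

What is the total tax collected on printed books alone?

Hardcover biography €23.14: printed books → 5% → €1.157
Children's picture book €10.85: printed books → 5% → €0.5425
Tax on printed books: unrounded sum = €1.6995 → €1.70

€1.70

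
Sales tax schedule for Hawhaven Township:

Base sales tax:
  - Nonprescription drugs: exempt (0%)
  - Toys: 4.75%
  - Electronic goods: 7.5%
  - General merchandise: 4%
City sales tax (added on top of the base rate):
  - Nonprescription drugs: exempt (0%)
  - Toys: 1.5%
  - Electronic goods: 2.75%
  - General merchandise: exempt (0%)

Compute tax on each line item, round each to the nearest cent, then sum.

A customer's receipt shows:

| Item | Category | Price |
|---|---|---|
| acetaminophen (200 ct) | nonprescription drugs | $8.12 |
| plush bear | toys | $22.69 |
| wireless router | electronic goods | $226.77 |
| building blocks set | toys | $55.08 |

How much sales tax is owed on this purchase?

Acetaminophen (200 ct) $8.12: nonprescription drugs → 0% + 0% city = 0% → $0.00
Plush bear $22.69: toys → 4.75% + 1.5% city = 6.25% → $1.42
Wireless router $226.77: electronic goods → 7.5% + 2.75% city = 10.25% → $23.24
Building blocks set $55.08: toys → 4.75% + 1.5% city = 6.25% → $3.44
Total tax = $1.42 + $23.24 + $3.44 = $28.10

$28.10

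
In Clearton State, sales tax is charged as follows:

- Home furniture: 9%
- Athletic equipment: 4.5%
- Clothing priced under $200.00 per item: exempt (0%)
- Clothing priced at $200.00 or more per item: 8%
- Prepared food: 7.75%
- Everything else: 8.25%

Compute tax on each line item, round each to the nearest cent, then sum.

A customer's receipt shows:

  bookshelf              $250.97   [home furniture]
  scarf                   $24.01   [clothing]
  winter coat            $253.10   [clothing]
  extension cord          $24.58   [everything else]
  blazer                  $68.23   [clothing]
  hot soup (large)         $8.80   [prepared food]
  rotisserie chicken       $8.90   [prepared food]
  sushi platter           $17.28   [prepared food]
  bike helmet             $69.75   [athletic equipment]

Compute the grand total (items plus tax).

Bookshelf $250.97: home furniture → 9% → $22.59
Scarf $24.01: clothing, under $200.00 → 0% → $0.00
Winter coat $253.10: clothing, $200.00 or more → 8% → $20.25
Extension cord $24.58: everything else → 8.25% → $2.03
Blazer $68.23: clothing, under $200.00 → 0% → $0.00
Hot soup (large) $8.80: prepared food → 7.75% → $0.68
Rotisserie chicken $8.90: prepared food → 7.75% → $0.69
Sushi platter $17.28: prepared food → 7.75% → $1.34
Bike helmet $69.75: athletic equipment → 4.5% → $3.14
Subtotal = $725.62; tax = $50.72; total due = $776.34

$776.34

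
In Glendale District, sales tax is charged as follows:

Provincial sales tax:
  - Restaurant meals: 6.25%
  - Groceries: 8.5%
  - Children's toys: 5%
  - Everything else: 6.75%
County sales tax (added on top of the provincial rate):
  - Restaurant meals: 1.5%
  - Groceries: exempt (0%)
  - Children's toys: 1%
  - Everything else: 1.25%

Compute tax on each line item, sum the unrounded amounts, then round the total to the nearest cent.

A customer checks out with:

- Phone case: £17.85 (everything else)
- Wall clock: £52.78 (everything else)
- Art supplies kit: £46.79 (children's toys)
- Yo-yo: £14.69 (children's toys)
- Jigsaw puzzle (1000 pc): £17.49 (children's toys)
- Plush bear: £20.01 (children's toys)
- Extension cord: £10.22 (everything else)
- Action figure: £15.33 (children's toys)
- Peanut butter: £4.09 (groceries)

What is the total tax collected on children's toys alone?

£6.86

Art supplies kit £46.79: children's toys → 5% + 1% county = 6% → £2.8074
Yo-yo £14.69: children's toys → 5% + 1% county = 6% → £0.8814
Jigsaw puzzle (1000 pc) £17.49: children's toys → 5% + 1% county = 6% → £1.0494
Plush bear £20.01: children's toys → 5% + 1% county = 6% → £1.2006
Action figure £15.33: children's toys → 5% + 1% county = 6% → £0.9198
Tax on children's toys: unrounded sum = £6.8586 → £6.86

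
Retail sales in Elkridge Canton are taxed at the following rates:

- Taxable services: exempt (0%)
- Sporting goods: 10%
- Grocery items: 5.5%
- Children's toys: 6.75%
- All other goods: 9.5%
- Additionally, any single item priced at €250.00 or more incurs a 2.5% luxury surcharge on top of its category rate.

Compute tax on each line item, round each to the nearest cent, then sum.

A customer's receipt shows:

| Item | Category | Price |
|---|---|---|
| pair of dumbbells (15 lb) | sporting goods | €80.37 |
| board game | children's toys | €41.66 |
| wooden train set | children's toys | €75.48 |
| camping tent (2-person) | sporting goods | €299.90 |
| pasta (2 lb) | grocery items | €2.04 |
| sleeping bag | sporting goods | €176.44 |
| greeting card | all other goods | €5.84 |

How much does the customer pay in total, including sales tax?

Pair of dumbbells (15 lb) €80.37: sporting goods → 10% → €8.04
Board game €41.66: children's toys → 6.75% → €2.81
Wooden train set €75.48: children's toys → 6.75% → €5.09
Camping tent (2-person) €299.90: sporting goods → 10% + 2.5% surcharge = 12.5% → €37.49
Pasta (2 lb) €2.04: grocery items → 5.5% → €0.11
Sleeping bag €176.44: sporting goods → 10% → €17.64
Greeting card €5.84: all other goods → 9.5% → €0.55
Subtotal = €681.73; tax = €71.73; total due = €753.46

€753.46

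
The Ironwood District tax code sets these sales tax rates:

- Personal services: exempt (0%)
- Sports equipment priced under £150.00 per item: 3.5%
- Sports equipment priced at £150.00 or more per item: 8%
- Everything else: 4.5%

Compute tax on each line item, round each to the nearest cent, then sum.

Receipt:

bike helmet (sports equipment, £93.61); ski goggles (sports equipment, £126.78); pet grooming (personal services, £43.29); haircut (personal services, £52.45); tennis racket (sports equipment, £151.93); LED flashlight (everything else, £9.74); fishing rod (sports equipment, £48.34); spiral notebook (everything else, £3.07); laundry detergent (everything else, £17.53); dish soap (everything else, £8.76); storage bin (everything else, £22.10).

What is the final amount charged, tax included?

Bike helmet £93.61: sports equipment, under £150.00 → 3.5% → £3.28
Ski goggles £126.78: sports equipment, under £150.00 → 3.5% → £4.44
Pet grooming £43.29: personal services → 0% → £0.00
Haircut £52.45: personal services → 0% → £0.00
Tennis racket £151.93: sports equipment, £150.00 or more → 8% → £12.15
LED flashlight £9.74: everything else → 4.5% → £0.44
Fishing rod £48.34: sports equipment, under £150.00 → 3.5% → £1.69
Spiral notebook £3.07: everything else → 4.5% → £0.14
Laundry detergent £17.53: everything else → 4.5% → £0.79
Dish soap £8.76: everything else → 4.5% → £0.39
Storage bin £22.10: everything else → 4.5% → £0.99
Subtotal = £577.60; tax = £24.31; total due = £601.91

£601.91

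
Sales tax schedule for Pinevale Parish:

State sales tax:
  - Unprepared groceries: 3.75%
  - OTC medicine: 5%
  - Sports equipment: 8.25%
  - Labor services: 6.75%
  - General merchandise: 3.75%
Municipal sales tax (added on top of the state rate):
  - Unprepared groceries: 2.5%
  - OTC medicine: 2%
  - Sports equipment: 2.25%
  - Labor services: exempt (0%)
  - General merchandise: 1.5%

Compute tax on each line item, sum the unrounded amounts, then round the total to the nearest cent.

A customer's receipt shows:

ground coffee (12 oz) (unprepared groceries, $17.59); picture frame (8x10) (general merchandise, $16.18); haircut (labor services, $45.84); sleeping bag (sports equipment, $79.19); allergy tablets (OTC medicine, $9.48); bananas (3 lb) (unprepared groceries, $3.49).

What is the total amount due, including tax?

Ground coffee (12 oz) $17.59: unprepared groceries → 3.75% + 2.5% municipal = 6.25% → $1.099375
Picture frame (8x10) $16.18: general merchandise → 3.75% + 1.5% municipal = 5.25% → $0.84945
Haircut $45.84: labor services → 6.75% + 0% municipal = 6.75% → $3.0942
Sleeping bag $79.19: sports equipment → 8.25% + 2.25% municipal = 10.5% → $8.31495
Allergy tablets $9.48: OTC medicine → 5% + 2% municipal = 7% → $0.6636
Bananas (3 lb) $3.49: unprepared groceries → 3.75% + 2.5% municipal = 6.25% → $0.218125
Subtotal = $171.77; unrounded tax = $14.2397 → $14.24; total due = $186.01

$186.01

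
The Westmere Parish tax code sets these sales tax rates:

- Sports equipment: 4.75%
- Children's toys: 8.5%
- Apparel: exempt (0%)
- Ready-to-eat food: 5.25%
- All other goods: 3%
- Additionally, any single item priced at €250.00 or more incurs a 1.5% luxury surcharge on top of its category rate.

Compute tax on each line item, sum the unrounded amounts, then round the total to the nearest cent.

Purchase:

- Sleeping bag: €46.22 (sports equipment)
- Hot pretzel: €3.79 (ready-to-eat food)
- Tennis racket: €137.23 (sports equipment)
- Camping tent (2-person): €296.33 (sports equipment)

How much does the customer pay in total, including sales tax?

€511.00

Sleeping bag €46.22: sports equipment → 4.75% → €2.19545
Hot pretzel €3.79: ready-to-eat food → 5.25% → €0.198975
Tennis racket €137.23: sports equipment → 4.75% → €6.518425
Camping tent (2-person) €296.33: sports equipment → 4.75% + 1.5% surcharge = 6.25% → €18.520625
Subtotal = €483.57; unrounded tax = €27.433475 → €27.43; total due = €511.00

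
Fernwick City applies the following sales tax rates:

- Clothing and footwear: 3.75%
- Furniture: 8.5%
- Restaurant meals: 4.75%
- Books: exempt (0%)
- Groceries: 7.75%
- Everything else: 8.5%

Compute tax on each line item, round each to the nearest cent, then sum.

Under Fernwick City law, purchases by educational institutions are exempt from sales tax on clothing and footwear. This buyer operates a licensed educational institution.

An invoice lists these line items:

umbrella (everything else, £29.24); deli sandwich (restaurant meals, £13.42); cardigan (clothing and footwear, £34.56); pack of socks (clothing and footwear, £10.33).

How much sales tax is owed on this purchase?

£3.13

Umbrella £29.24: everything else → 8.5% → £2.49
Deli sandwich £13.42: restaurant meals → 4.75% → £0.64
Cardigan £34.56: clothing and footwear, buyer-exempt → 0% → £0.00
Pack of socks £10.33: clothing and footwear, buyer-exempt → 0% → £0.00
Total tax = £2.49 + £0.64 = £3.13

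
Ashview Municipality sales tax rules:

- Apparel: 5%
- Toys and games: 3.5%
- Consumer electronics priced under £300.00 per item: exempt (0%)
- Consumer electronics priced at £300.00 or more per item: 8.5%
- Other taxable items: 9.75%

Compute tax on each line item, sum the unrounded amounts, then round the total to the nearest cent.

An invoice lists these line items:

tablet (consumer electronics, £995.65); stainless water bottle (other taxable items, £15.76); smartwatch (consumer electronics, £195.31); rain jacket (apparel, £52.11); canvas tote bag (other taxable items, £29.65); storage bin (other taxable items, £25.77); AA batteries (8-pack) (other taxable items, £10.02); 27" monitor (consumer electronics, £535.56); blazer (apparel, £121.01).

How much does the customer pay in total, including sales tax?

Tablet £995.65: consumer electronics, £300.00 or more → 8.5% → £84.63025
Stainless water bottle £15.76: other taxable items → 9.75% → £1.5366
Smartwatch £195.31: consumer electronics, under £300.00 → 0% → £0.00
Rain jacket £52.11: apparel → 5% → £2.6055
Canvas tote bag £29.65: other taxable items → 9.75% → £2.890875
Storage bin £25.77: other taxable items → 9.75% → £2.512575
AA batteries (8-pack) £10.02: other taxable items → 9.75% → £0.97695
27" monitor £535.56: consumer electronics, £300.00 or more → 8.5% → £45.5226
Blazer £121.01: apparel → 5% → £6.0505
Subtotal = £1980.84; unrounded tax = £146.72585 → £146.73; total due = £2127.57

£2127.57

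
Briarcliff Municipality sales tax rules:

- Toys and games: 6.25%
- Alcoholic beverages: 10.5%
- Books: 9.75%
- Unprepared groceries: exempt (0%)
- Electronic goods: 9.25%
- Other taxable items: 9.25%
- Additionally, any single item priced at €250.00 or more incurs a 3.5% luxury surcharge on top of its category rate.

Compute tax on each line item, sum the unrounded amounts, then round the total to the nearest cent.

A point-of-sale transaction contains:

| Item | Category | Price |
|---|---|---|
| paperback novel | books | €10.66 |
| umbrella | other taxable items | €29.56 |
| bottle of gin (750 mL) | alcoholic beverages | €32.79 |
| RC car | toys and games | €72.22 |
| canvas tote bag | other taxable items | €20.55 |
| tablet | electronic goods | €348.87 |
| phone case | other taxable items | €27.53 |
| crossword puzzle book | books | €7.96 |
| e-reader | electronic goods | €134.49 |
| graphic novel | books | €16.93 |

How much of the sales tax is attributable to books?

€3.47

Paperback novel €10.66: books → 9.75% → €1.03935
Crossword puzzle book €7.96: books → 9.75% → €0.7761
Graphic novel €16.93: books → 9.75% → €1.650675
Tax on books: unrounded sum = €3.466125 → €3.47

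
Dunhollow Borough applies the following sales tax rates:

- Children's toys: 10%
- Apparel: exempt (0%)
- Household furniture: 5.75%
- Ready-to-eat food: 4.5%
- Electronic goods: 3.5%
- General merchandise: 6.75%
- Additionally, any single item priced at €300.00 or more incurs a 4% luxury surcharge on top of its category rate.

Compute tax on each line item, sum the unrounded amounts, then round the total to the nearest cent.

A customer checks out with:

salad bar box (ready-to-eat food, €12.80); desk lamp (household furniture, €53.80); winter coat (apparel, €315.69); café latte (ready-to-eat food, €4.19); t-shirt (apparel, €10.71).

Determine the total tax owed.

€16.49

Salad bar box €12.80: ready-to-eat food → 4.5% → €0.576
Desk lamp €53.80: household furniture → 5.75% → €3.0935
Winter coat €315.69: apparel → 0% + 4% surcharge = 4% → €12.6276
Café latte €4.19: ready-to-eat food → 4.5% → €0.18855
T-shirt €10.71: apparel → 0% → €0.00
Unrounded tax sum = €16.48565 → €16.49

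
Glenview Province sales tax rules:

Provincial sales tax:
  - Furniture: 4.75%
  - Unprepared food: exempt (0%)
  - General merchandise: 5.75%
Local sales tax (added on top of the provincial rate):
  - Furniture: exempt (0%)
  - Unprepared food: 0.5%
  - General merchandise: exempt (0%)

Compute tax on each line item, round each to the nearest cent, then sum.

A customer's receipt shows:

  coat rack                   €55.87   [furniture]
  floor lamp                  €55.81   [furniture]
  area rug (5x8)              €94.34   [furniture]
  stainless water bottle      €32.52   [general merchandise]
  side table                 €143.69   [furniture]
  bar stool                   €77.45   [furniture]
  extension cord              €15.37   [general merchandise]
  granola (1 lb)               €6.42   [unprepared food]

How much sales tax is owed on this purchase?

Coat rack €55.87: furniture → 4.75% + 0% local = 4.75% → €2.65
Floor lamp €55.81: furniture → 4.75% + 0% local = 4.75% → €2.65
Area rug (5x8) €94.34: furniture → 4.75% + 0% local = 4.75% → €4.48
Stainless water bottle €32.52: general merchandise → 5.75% + 0% local = 5.75% → €1.87
Side table €143.69: furniture → 4.75% + 0% local = 4.75% → €6.83
Bar stool €77.45: furniture → 4.75% + 0% local = 4.75% → €3.68
Extension cord €15.37: general merchandise → 5.75% + 0% local = 5.75% → €0.88
Granola (1 lb) €6.42: unprepared food → 0% + 0.5% local = 0.5% → €0.03
Total tax = €2.65 + €2.65 + €4.48 + €1.87 + €6.83 + €3.68 + €0.88 + €0.03 = €23.07

€23.07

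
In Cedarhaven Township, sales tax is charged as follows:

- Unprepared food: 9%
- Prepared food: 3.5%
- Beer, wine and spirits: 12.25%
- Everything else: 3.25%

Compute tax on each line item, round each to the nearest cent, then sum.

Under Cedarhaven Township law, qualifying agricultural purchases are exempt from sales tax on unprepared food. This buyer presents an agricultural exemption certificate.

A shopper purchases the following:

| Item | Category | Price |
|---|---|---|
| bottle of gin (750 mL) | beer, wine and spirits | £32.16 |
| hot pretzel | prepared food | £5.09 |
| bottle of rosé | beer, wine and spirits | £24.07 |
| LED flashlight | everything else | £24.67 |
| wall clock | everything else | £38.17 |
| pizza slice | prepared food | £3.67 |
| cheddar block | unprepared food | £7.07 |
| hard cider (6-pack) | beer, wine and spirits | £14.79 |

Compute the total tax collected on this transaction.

£11.05

Bottle of gin (750 mL) £32.16: beer, wine and spirits → 12.25% → £3.94
Hot pretzel £5.09: prepared food → 3.5% → £0.18
Bottle of rosé £24.07: beer, wine and spirits → 12.25% → £2.95
LED flashlight £24.67: everything else → 3.25% → £0.80
Wall clock £38.17: everything else → 3.25% → £1.24
Pizza slice £3.67: prepared food → 3.5% → £0.13
Cheddar block £7.07: unprepared food, buyer-exempt → 0% → £0.00
Hard cider (6-pack) £14.79: beer, wine and spirits → 12.25% → £1.81
Total tax = £3.94 + £0.18 + £2.95 + £0.80 + £1.24 + £0.13 + £1.81 = £11.05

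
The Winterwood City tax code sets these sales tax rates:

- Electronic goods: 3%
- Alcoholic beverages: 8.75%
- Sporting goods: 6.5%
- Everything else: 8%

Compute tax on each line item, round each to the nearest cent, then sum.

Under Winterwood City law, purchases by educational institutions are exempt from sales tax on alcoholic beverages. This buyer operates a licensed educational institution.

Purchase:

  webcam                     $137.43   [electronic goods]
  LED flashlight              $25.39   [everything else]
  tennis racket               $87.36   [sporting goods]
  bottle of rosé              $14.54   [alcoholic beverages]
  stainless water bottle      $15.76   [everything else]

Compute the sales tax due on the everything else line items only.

$3.29

LED flashlight $25.39: everything else → 8% → $2.03
Stainless water bottle $15.76: everything else → 8% → $1.26
Tax on everything else = $2.03 + $1.26 = $3.29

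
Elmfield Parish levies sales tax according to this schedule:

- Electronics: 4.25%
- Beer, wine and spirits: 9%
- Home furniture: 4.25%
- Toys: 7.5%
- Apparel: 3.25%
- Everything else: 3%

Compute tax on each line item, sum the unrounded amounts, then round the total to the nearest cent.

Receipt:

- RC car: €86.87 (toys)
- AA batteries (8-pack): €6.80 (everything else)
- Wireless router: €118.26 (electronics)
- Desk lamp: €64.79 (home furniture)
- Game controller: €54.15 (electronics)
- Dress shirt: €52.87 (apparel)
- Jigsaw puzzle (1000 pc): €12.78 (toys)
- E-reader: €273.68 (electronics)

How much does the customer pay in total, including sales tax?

RC car €86.87: toys → 7.5% → €6.51525
AA batteries (8-pack) €6.80: everything else → 3% → €0.204
Wireless router €118.26: electronics → 4.25% → €5.02605
Desk lamp €64.79: home furniture → 4.25% → €2.753575
Game controller €54.15: electronics → 4.25% → €2.301375
Dress shirt €52.87: apparel → 3.25% → €1.718275
Jigsaw puzzle (1000 pc) €12.78: toys → 7.5% → €0.9585
E-reader €273.68: electronics → 4.25% → €11.6314
Subtotal = €670.20; unrounded tax = €31.108425 → €31.11; total due = €701.31

€701.31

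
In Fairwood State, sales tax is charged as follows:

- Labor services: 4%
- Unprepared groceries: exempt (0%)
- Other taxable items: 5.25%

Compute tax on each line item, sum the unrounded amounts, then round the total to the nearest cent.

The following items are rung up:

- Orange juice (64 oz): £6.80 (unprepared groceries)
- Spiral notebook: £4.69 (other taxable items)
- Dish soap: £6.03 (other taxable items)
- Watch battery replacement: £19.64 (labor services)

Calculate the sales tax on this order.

£1.35

Orange juice (64 oz) £6.80: unprepared groceries → 0% → £0.00
Spiral notebook £4.69: other taxable items → 5.25% → £0.246225
Dish soap £6.03: other taxable items → 5.25% → £0.316575
Watch battery replacement £19.64: labor services → 4% → £0.7856
Unrounded tax sum = £1.3484 → £1.35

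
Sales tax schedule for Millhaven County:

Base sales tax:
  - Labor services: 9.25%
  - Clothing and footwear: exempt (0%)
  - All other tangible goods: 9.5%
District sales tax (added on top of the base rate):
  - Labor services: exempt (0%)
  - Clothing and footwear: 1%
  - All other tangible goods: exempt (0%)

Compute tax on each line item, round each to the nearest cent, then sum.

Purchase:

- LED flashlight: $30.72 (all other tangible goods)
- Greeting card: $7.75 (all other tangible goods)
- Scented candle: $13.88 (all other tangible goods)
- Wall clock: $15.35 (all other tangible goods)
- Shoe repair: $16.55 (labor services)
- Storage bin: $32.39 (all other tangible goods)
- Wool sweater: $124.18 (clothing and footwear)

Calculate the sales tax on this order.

LED flashlight $30.72: all other tangible goods → 9.5% + 0% district = 9.5% → $2.92
Greeting card $7.75: all other tangible goods → 9.5% + 0% district = 9.5% → $0.74
Scented candle $13.88: all other tangible goods → 9.5% + 0% district = 9.5% → $1.32
Wall clock $15.35: all other tangible goods → 9.5% + 0% district = 9.5% → $1.46
Shoe repair $16.55: labor services → 9.25% + 0% district = 9.25% → $1.53
Storage bin $32.39: all other tangible goods → 9.5% + 0% district = 9.5% → $3.08
Wool sweater $124.18: clothing and footwear → 0% + 1% district = 1% → $1.24
Total tax = $2.92 + $0.74 + $1.32 + $1.46 + $1.53 + $3.08 + $1.24 = $12.29

$12.29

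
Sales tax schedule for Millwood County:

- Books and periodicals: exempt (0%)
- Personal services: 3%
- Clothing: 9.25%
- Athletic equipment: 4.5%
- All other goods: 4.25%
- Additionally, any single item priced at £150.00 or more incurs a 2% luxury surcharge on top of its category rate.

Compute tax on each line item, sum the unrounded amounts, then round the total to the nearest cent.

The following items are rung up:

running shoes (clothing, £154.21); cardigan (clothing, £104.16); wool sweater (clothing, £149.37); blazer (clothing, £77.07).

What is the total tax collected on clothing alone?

Running shoes £154.21: clothing → 9.25% + 2% surcharge = 11.25% → £17.348625
Cardigan £104.16: clothing → 9.25% → £9.6348
Wool sweater £149.37: clothing → 9.25% → £13.816725
Blazer £77.07: clothing → 9.25% → £7.128975
Tax on clothing: unrounded sum = £47.929125 → £47.93

£47.93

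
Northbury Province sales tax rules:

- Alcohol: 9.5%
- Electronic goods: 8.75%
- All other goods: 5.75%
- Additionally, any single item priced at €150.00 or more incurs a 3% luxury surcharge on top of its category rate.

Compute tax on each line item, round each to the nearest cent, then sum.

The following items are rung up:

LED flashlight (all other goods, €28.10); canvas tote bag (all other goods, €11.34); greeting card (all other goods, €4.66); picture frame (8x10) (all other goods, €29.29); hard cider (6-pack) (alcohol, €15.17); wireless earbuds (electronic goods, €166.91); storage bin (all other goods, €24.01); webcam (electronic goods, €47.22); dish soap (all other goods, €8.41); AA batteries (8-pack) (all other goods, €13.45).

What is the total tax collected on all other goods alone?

LED flashlight €28.10: all other goods → 5.75% → €1.62
Canvas tote bag €11.34: all other goods → 5.75% → €0.65
Greeting card €4.66: all other goods → 5.75% → €0.27
Picture frame (8x10) €29.29: all other goods → 5.75% → €1.68
Storage bin €24.01: all other goods → 5.75% → €1.38
Dish soap €8.41: all other goods → 5.75% → €0.48
AA batteries (8-pack) €13.45: all other goods → 5.75% → €0.77
Tax on all other goods = €1.62 + €0.65 + €0.27 + €1.68 + €1.38 + €0.48 + €0.77 = €6.85

€6.85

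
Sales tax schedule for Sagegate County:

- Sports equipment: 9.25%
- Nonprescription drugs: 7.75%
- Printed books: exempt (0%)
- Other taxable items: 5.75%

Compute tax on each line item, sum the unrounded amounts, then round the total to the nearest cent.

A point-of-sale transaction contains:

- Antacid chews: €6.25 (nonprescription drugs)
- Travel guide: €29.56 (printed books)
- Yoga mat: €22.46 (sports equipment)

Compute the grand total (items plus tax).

Antacid chews €6.25: nonprescription drugs → 7.75% → €0.484375
Travel guide €29.56: printed books → 0% → €0.00
Yoga mat €22.46: sports equipment → 9.25% → €2.07755
Subtotal = €58.27; unrounded tax = €2.561925 → €2.56; total due = €60.83

€60.83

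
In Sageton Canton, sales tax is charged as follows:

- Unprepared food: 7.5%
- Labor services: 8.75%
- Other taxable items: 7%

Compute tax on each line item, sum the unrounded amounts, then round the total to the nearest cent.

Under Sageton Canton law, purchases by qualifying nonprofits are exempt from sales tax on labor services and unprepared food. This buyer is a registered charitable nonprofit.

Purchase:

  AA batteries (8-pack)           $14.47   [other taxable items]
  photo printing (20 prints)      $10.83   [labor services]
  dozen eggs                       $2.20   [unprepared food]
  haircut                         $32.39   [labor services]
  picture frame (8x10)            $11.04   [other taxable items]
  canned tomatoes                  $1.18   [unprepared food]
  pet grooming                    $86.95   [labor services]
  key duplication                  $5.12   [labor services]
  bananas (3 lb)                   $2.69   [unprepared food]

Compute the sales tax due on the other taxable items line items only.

$1.79

AA batteries (8-pack) $14.47: other taxable items → 7% → $1.0129
Picture frame (8x10) $11.04: other taxable items → 7% → $0.7728
Tax on other taxable items: unrounded sum = $1.7857 → $1.79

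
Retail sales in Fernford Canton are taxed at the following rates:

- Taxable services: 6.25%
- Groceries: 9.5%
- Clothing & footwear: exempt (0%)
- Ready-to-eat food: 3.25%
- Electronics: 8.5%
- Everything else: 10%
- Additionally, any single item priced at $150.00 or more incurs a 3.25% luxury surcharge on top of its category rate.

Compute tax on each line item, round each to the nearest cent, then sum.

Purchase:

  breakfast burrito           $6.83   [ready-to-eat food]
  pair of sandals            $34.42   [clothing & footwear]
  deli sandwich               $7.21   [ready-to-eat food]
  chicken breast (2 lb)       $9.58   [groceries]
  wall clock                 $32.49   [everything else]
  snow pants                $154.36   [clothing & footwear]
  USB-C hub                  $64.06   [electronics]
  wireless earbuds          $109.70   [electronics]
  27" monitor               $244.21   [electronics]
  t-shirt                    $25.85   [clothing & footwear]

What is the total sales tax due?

$53.09

Breakfast burrito $6.83: ready-to-eat food → 3.25% → $0.22
Pair of sandals $34.42: clothing & footwear → 0% → $0.00
Deli sandwich $7.21: ready-to-eat food → 3.25% → $0.23
Chicken breast (2 lb) $9.58: groceries → 9.5% → $0.91
Wall clock $32.49: everything else → 10% → $3.25
Snow pants $154.36: clothing & footwear → 0% + 3.25% surcharge = 3.25% → $5.02
USB-C hub $64.06: electronics → 8.5% → $5.45
Wireless earbuds $109.70: electronics → 8.5% → $9.32
27" monitor $244.21: electronics → 8.5% + 3.25% surcharge = 11.75% → $28.69
T-shirt $25.85: clothing & footwear → 0% → $0.00
Total tax = $0.22 + $0.23 + $0.91 + $3.25 + $5.02 + $5.45 + $9.32 + $28.69 = $53.09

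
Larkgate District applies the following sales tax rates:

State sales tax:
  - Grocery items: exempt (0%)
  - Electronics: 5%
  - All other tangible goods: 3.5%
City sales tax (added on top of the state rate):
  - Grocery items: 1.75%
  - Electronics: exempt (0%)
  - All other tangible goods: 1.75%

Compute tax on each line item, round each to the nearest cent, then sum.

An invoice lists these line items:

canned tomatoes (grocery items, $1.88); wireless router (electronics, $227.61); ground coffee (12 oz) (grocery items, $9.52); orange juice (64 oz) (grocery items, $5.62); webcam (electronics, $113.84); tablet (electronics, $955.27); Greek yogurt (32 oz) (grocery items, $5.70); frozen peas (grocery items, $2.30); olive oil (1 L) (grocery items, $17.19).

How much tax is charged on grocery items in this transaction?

Canned tomatoes $1.88: grocery items → 0% + 1.75% city = 1.75% → $0.03
Ground coffee (12 oz) $9.52: grocery items → 0% + 1.75% city = 1.75% → $0.17
Orange juice (64 oz) $5.62: grocery items → 0% + 1.75% city = 1.75% → $0.10
Greek yogurt (32 oz) $5.70: grocery items → 0% + 1.75% city = 1.75% → $0.10
Frozen peas $2.30: grocery items → 0% + 1.75% city = 1.75% → $0.04
Olive oil (1 L) $17.19: grocery items → 0% + 1.75% city = 1.75% → $0.30
Tax on grocery items = $0.03 + $0.17 + $0.10 + $0.10 + $0.04 + $0.30 = $0.74

$0.74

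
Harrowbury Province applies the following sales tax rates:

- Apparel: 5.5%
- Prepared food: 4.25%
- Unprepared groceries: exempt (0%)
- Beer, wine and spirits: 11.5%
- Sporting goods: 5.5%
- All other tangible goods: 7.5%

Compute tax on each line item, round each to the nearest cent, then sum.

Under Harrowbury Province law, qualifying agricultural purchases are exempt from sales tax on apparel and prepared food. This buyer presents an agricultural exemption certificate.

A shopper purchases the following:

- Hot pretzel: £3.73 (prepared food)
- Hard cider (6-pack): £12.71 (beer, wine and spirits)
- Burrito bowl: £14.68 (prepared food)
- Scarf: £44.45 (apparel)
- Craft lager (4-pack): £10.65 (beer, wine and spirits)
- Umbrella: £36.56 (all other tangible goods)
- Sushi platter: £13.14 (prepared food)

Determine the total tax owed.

£5.42

Hot pretzel £3.73: prepared food, buyer-exempt → 0% → £0.00
Hard cider (6-pack) £12.71: beer, wine and spirits → 11.5% → £1.46
Burrito bowl £14.68: prepared food, buyer-exempt → 0% → £0.00
Scarf £44.45: apparel, buyer-exempt → 0% → £0.00
Craft lager (4-pack) £10.65: beer, wine and spirits → 11.5% → £1.22
Umbrella £36.56: all other tangible goods → 7.5% → £2.74
Sushi platter £13.14: prepared food, buyer-exempt → 0% → £0.00
Total tax = £1.46 + £1.22 + £2.74 = £5.42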